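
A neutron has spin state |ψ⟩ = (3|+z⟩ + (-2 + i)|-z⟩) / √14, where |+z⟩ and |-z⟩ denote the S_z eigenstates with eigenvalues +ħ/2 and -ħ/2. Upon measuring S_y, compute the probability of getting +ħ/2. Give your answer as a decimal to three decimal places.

0.714

|+y⟩ = (|+z⟩ + i|-z⟩)/√2, so ⟨+y|ψ⟩ = (4 + 2i) / (√2·√14).
P = |4 + 2i|² / 28 = 20/28.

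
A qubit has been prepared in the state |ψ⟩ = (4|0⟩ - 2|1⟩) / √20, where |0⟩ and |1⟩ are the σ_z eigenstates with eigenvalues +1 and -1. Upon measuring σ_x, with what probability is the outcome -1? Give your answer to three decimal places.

0.900

|-x⟩ = (|0⟩ - |1⟩)/√2, so ⟨-x|ψ⟩ = (6) / (√2·√20).
P = |6|² / 40 = 36/40.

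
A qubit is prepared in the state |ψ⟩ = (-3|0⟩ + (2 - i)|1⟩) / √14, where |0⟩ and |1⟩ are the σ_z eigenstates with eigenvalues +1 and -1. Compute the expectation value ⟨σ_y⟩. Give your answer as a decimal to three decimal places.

⟨σ_y⟩ = 2 Im(a* b)/(|a|²+|b|²) with a = -3, b = (2 - i).
a* b = (-6 + 3i), so ⟨σ_y⟩ = 6/14.

0.429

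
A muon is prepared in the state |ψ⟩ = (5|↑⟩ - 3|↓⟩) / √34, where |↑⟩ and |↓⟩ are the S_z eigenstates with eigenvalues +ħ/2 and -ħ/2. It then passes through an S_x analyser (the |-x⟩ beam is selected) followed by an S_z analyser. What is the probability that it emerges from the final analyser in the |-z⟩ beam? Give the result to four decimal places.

First analyser (S_x): P(|-x⟩) = |⟨-x|ψ⟩|² = 64/68.
After stage 1 the state is |-x⟩; P(|-z⟩) = |⟨-z|-x⟩|² = 1/2.
Joint probability = 64/68 × 1/2 = 0.4706.

0.4706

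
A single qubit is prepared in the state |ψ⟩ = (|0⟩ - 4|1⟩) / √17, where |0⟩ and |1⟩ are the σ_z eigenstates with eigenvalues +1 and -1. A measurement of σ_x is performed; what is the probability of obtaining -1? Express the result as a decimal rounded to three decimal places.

0.735

|-x⟩ = (|0⟩ - |1⟩)/√2, so ⟨-x|ψ⟩ = (5) / (√2·√17).
P = |5|² / 34 = 25/34.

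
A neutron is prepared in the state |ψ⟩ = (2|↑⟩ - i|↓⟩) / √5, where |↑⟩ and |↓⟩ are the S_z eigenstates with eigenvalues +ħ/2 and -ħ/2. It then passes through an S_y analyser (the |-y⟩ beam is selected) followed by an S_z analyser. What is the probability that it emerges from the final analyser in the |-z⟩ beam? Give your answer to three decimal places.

First analyser (S_y): P(|-y⟩) = |⟨-y|ψ⟩|² = 9/10.
After stage 1 the state is |-y⟩; P(|-z⟩) = |⟨-z|-y⟩|² = 1/2.
Joint probability = 9/10 × 1/2 = 0.450.

0.450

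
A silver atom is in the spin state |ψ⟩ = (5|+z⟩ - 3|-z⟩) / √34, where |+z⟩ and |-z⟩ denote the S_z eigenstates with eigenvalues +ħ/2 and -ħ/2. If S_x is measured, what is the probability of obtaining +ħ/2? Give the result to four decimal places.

0.0588

|+x⟩ = (|+z⟩ + |-z⟩)/√2, so ⟨+x|ψ⟩ = (2) / (√2·√34).
P = |2|² / 68 = 4/68.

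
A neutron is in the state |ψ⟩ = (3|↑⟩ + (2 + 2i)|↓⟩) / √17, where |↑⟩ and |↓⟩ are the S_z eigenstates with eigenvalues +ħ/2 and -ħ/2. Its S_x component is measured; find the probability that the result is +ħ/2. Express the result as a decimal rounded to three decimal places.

|+x⟩ = (|↑⟩ + |↓⟩)/√2, so ⟨+x|ψ⟩ = (5 + 2i) / (√2·√17).
P = |5 + 2i|² / 34 = 29/34.

0.853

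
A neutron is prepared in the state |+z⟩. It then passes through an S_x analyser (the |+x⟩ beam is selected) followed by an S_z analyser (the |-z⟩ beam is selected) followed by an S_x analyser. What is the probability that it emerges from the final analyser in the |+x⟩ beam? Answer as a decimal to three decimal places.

First analyser (S_x): from |+z⟩, P(|+x⟩) = 1/2.
After stage 1 the state is |+x⟩; P(|-z⟩) = |⟨-z|+x⟩|² = 1/2.
After stage 2 the state is |-z⟩; P(|+x⟩) = |⟨+x|-z⟩|² = 1/2.
Joint probability = 1/2 × 1/2 × 1/2 = 0.125.

0.125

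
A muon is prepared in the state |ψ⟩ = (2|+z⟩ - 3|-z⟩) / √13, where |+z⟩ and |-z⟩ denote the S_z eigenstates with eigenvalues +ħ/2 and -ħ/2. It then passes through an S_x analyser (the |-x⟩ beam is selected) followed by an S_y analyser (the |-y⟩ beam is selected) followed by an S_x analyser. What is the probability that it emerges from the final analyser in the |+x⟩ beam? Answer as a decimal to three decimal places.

0.240

First analyser (S_x): P(|-x⟩) = |⟨-x|ψ⟩|² = 25/26.
After stage 1 the state is |-x⟩; P(|-y⟩) = |⟨-y|-x⟩|² = 1/2.
After stage 2 the state is |-y⟩; P(|+x⟩) = |⟨+x|-y⟩|² = 1/2.
Joint probability = 25/26 × 1/2 × 1/2 = 0.240.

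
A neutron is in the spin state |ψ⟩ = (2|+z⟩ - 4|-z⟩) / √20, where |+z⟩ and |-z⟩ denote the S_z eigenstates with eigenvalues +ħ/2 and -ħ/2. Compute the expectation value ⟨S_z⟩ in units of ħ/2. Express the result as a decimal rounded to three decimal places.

⟨σ_z⟩ = |a|² - |b|² divided by |a|²+|b|², with a, b the |+z⟩, |-z⟩ amplitudes.
= (4 - 16)/20 = -12/20.
⟨S_z⟩ = (ħ/2)·⟨σ_z⟩.

-0.600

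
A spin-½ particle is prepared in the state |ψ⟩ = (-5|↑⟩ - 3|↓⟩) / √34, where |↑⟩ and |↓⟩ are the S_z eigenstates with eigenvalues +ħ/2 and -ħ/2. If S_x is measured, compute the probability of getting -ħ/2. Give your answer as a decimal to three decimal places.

|-x⟩ = (|↑⟩ - |↓⟩)/√2, so ⟨-x|ψ⟩ = (-2) / (√2·√34).
P = |-2|² / 68 = 4/68.

0.059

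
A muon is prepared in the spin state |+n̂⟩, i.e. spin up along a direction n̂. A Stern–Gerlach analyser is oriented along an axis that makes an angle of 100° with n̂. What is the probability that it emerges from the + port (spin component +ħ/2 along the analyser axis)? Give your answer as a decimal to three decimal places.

0.413

For spin-½, the probability of finding spin-up along an axis at angle θ to the initial spin direction is cos²(θ/2); spin-down is sin²(θ/2).
θ = 100°, so P = cos²(50°) ≈ 0.413.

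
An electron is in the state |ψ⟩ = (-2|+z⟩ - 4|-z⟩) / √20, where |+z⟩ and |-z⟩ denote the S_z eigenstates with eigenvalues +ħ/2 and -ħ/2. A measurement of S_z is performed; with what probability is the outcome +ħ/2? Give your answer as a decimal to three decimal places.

0.200

The +ħ/2 outcome corresponds to |+z⟩. Its amplitude in |ψ⟩ is -2/√20.
P = |-2|² / 20 = 4/20.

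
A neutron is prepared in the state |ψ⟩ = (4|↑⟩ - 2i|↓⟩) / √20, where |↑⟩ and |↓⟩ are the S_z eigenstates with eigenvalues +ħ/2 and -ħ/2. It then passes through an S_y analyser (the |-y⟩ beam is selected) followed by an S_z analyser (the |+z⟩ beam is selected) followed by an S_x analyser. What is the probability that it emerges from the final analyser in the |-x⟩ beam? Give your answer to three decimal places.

0.225

First analyser (S_y): P(|-y⟩) = |⟨-y|ψ⟩|² = 36/40.
After stage 1 the state is |-y⟩; P(|+z⟩) = |⟨+z|-y⟩|² = 1/2.
After stage 2 the state is |+z⟩; P(|-x⟩) = |⟨-x|+z⟩|² = 1/2.
Joint probability = 36/40 × 1/2 × 1/2 = 0.225.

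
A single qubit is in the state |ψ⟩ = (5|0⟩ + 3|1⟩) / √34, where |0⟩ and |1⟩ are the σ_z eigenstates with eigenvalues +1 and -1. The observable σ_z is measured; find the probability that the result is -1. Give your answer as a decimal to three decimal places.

The -1 outcome corresponds to |1⟩. Its amplitude in |ψ⟩ is 3/√34.
P = |3|² / 34 = 9/34.

0.265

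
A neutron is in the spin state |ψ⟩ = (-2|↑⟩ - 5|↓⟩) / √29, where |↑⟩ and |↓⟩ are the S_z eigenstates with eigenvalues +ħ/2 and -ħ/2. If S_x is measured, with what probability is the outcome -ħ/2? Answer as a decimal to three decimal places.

|-x⟩ = (|↑⟩ - |↓⟩)/√2, so ⟨-x|ψ⟩ = (3) / (√2·√29).
P = |3|² / 58 = 9/58.

0.155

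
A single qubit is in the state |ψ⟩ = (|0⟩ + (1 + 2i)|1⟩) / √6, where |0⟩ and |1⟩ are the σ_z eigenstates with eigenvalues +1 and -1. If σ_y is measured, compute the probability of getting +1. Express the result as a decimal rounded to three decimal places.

|+y⟩ = (|0⟩ + i|1⟩)/√2, so ⟨+y|ψ⟩ = (3 - i) / (√2·√6).
P = |3 - i|² / 12 = 10/12.

0.833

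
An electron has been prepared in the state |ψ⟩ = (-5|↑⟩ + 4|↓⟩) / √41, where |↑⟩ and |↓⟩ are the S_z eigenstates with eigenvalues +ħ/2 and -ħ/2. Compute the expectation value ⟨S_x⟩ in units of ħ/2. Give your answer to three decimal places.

⟨σ_x⟩ = 2 Re(a* b)/(|a|²+|b|²) with a = -5, b = 4.
a* b = -20, so ⟨σ_x⟩ = -40/41.
⟨S_x⟩ = (ħ/2)·⟨σ_x⟩.

-0.976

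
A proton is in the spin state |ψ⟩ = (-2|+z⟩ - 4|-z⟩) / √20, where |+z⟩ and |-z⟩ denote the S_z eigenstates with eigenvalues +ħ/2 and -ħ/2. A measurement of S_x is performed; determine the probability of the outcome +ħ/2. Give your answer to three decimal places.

|+x⟩ = (|+z⟩ + |-z⟩)/√2, so ⟨+x|ψ⟩ = (-6) / (√2·√20).
P = |-6|² / 40 = 36/40.

0.900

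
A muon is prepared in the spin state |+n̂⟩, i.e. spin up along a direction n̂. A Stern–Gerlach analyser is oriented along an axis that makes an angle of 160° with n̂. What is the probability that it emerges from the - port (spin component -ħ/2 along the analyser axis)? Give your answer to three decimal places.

0.970

For spin-½, the probability of finding spin-up along an axis at angle θ to the initial spin direction is cos²(θ/2); spin-down is sin²(θ/2).
θ = 160°, so P = sin²(80°) ≈ 0.970.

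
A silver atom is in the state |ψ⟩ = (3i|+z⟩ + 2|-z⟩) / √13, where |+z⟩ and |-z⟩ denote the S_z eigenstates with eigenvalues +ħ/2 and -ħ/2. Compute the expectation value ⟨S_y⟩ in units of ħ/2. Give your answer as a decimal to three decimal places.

-0.923

⟨σ_y⟩ = 2 Im(a* b)/(|a|²+|b|²) with a = 3i, b = 2.
a* b = -6i, so ⟨σ_y⟩ = -12/13.
⟨S_y⟩ = (ħ/2)·⟨σ_y⟩.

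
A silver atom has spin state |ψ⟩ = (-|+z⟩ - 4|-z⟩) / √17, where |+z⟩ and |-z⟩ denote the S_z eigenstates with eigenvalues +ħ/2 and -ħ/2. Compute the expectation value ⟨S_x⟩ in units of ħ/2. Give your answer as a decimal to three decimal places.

0.471

⟨σ_x⟩ = 2 Re(a* b)/(|a|²+|b|²) with a = -1, b = -4.
a* b = 4, so ⟨σ_x⟩ = 8/17.
⟨S_x⟩ = (ħ/2)·⟨σ_x⟩.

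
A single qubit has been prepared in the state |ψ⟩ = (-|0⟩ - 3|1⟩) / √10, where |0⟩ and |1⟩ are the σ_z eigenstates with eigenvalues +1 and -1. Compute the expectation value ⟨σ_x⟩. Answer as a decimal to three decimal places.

⟨σ_x⟩ = 2 Re(a* b)/(|a|²+|b|²) with a = -1, b = -3.
a* b = 3, so ⟨σ_x⟩ = 6/10.

0.600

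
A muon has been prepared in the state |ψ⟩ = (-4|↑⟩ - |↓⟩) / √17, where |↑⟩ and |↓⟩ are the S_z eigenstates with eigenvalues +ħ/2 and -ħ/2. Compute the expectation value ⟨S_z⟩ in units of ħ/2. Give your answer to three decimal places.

0.882

⟨σ_z⟩ = |a|² - |b|² divided by |a|²+|b|², with a, b the |↑⟩, |↓⟩ amplitudes.
= (16 - 1)/17 = 15/17.
⟨S_z⟩ = (ħ/2)·⟨σ_z⟩.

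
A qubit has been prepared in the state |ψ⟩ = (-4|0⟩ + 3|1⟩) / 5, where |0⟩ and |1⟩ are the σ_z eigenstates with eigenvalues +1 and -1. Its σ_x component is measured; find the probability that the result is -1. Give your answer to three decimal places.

|-x⟩ = (|0⟩ - |1⟩)/√2, so ⟨-x|ψ⟩ = (-7) / (√2·5).
P = |-7|² / 50 = 49/50.

0.980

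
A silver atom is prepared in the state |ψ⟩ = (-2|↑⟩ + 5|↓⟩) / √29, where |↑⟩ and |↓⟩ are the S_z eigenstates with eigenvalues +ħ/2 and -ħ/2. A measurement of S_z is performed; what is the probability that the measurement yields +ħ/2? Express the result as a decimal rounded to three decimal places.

0.138

The +ħ/2 outcome corresponds to |↑⟩. Its amplitude in |ψ⟩ is -2/√29.
P = |-2|² / 29 = 4/29.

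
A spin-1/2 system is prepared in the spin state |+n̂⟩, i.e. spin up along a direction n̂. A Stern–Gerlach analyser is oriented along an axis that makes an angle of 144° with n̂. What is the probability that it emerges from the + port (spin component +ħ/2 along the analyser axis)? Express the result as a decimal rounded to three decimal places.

0.095

For spin-½, the probability of finding spin-up along an axis at angle θ to the initial spin direction is cos²(θ/2); spin-down is sin²(θ/2).
θ = 144°, so P = cos²(72°) ≈ 0.095.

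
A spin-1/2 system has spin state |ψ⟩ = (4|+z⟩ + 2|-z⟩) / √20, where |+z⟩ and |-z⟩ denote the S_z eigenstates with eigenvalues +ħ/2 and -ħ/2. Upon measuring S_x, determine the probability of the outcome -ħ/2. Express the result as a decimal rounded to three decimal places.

|-x⟩ = (|+z⟩ - |-z⟩)/√2, so ⟨-x|ψ⟩ = (2) / (√2·√20).
P = |2|² / 40 = 4/40.

0.100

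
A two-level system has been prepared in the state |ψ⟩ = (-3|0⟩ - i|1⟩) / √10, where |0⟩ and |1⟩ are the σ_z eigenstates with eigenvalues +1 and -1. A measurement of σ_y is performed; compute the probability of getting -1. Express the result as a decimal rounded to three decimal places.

0.200

|-y⟩ = (|0⟩ - i|1⟩)/√2, so ⟨-y|ψ⟩ = (-2) / (√2·√10).
P = |-2|² / 20 = 4/20.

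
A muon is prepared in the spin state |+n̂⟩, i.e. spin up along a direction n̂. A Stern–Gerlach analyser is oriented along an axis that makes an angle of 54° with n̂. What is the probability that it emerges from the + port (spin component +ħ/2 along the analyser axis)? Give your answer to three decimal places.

For spin-½, the probability of finding spin-up along an axis at angle θ to the initial spin direction is cos²(θ/2); spin-down is sin²(θ/2).
θ = 54°, so P = cos²(27°) ≈ 0.794.

0.794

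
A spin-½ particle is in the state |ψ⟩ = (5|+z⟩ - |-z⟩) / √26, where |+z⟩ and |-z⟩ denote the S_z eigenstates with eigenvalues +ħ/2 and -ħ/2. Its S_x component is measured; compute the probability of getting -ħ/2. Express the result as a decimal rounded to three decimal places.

|-x⟩ = (|+z⟩ - |-z⟩)/√2, so ⟨-x|ψ⟩ = (6) / (√2·√26).
P = |6|² / 52 = 36/52.

0.692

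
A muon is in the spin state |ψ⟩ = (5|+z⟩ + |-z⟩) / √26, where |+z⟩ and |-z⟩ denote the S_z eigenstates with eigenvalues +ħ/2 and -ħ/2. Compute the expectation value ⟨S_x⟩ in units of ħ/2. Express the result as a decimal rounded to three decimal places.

0.385

⟨σ_x⟩ = 2 Re(a* b)/(|a|²+|b|²) with a = 5, b = 1.
a* b = 5, so ⟨σ_x⟩ = 10/26.
⟨S_x⟩ = (ħ/2)·⟨σ_x⟩.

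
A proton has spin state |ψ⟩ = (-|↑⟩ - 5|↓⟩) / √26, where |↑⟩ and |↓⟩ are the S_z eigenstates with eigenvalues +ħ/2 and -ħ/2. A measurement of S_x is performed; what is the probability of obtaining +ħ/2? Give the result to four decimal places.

|+x⟩ = (|↑⟩ + |↓⟩)/√2, so ⟨+x|ψ⟩ = (-6) / (√2·√26).
P = |-6|² / 52 = 36/52.

0.6923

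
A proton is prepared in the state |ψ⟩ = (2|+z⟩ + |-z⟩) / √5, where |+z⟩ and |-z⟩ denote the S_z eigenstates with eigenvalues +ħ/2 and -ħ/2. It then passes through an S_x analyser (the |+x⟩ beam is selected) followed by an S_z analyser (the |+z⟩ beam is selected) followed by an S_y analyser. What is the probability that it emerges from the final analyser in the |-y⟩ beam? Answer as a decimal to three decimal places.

0.225

First analyser (S_x): P(|+x⟩) = |⟨+x|ψ⟩|² = 9/10.
After stage 1 the state is |+x⟩; P(|+z⟩) = |⟨+z|+x⟩|² = 1/2.
After stage 2 the state is |+z⟩; P(|-y⟩) = |⟨-y|+z⟩|² = 1/2.
Joint probability = 9/10 × 1/2 × 1/2 = 0.225.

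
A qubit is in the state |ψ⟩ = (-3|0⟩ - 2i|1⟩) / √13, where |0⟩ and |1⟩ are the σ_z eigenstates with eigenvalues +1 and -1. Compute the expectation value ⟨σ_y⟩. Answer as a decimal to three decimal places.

⟨σ_y⟩ = 2 Im(a* b)/(|a|²+|b|²) with a = -3, b = -2i.
a* b = 6i, so ⟨σ_y⟩ = 12/13.

0.923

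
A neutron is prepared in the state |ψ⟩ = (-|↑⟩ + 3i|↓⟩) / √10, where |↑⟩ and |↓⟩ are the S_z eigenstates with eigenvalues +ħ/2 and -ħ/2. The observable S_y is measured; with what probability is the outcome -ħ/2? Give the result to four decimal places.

0.8000

|-y⟩ = (|↑⟩ - i|↓⟩)/√2, so ⟨-y|ψ⟩ = (-4) / (√2·√10).
P = |-4|² / 20 = 16/20.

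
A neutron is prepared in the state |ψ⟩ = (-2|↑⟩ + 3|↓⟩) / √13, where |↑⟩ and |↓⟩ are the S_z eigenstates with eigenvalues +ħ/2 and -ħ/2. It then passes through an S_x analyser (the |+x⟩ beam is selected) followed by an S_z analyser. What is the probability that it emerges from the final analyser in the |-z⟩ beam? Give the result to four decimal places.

First analyser (S_x): P(|+x⟩) = |⟨+x|ψ⟩|² = 1/26.
After stage 1 the state is |+x⟩; P(|-z⟩) = |⟨-z|+x⟩|² = 1/2.
Joint probability = 1/26 × 1/2 = 0.0192.

0.0192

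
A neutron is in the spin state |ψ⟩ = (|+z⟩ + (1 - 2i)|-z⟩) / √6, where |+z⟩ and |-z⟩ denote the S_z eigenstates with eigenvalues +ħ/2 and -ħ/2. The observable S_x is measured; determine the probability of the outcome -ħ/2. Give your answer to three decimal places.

|-x⟩ = (|+z⟩ - |-z⟩)/√2, so ⟨-x|ψ⟩ = (2i) / (√2·√6).
P = |2i|² / 12 = 4/12.

0.333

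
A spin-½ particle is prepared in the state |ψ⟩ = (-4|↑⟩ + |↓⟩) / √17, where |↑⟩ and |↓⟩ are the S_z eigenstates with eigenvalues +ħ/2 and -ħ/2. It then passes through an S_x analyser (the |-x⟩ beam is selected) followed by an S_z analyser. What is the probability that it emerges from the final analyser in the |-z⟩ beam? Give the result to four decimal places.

First analyser (S_x): P(|-x⟩) = |⟨-x|ψ⟩|² = 25/34.
After stage 1 the state is |-x⟩; P(|-z⟩) = |⟨-z|-x⟩|² = 1/2.
Joint probability = 25/34 × 1/2 = 0.3676.

0.3676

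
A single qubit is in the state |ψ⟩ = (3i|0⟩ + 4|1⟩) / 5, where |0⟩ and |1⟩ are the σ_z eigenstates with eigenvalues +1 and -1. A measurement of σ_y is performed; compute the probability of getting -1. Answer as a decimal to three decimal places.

|-y⟩ = (|0⟩ - i|1⟩)/√2, so ⟨-y|ψ⟩ = (7i) / (√2·5).
P = |7i|² / 50 = 49/50.

0.980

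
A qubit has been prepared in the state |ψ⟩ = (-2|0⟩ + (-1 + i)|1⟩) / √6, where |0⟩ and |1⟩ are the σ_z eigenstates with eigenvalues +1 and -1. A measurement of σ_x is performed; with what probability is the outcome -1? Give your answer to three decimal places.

|-x⟩ = (|0⟩ - |1⟩)/√2, so ⟨-x|ψ⟩ = (-1 - i) / (√2·√6).
P = |-1 - i|² / 12 = 2/12.

0.167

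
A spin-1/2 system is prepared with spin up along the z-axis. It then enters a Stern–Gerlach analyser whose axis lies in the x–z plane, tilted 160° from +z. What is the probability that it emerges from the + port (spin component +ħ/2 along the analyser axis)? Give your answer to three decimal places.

For spin-½, the probability of finding spin-up along an axis at angle θ to the initial spin direction is cos²(θ/2); spin-down is sin²(θ/2).
θ = 160°, so P = cos²(80°) ≈ 0.030.

0.030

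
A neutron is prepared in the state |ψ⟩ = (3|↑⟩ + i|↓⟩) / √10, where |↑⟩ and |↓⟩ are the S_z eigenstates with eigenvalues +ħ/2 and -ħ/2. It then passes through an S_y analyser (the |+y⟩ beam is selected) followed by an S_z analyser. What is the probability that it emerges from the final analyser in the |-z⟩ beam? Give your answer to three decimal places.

0.400

First analyser (S_y): P(|+y⟩) = |⟨+y|ψ⟩|² = 16/20.
After stage 1 the state is |+y⟩; P(|-z⟩) = |⟨-z|+y⟩|² = 1/2.
Joint probability = 16/20 × 1/2 = 0.400.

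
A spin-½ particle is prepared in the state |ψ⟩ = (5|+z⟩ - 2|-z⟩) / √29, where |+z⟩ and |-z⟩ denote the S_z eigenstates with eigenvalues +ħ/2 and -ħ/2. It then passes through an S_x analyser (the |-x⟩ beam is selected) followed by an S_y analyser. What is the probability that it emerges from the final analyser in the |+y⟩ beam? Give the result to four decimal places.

0.4224

First analyser (S_x): P(|-x⟩) = |⟨-x|ψ⟩|² = 49/58.
After stage 1 the state is |-x⟩; P(|+y⟩) = |⟨+y|-x⟩|² = 1/2.
Joint probability = 49/58 × 1/2 = 0.4224.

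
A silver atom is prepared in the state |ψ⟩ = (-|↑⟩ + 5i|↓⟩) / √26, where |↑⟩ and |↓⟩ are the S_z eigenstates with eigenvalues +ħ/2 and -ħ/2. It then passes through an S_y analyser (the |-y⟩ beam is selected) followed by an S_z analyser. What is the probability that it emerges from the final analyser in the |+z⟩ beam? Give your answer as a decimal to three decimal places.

First analyser (S_y): P(|-y⟩) = |⟨-y|ψ⟩|² = 36/52.
After stage 1 the state is |-y⟩; P(|+z⟩) = |⟨+z|-y⟩|² = 1/2.
Joint probability = 36/52 × 1/2 = 0.346.

0.346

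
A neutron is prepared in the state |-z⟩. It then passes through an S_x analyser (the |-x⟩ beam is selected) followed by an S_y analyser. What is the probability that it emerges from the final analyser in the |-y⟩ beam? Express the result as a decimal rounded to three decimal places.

First analyser (S_x): from |-z⟩, P(|-x⟩) = 1/2.
After stage 1 the state is |-x⟩; P(|-y⟩) = |⟨-y|-x⟩|² = 1/2.
Joint probability = 1/2 × 1/2 = 0.250.

0.250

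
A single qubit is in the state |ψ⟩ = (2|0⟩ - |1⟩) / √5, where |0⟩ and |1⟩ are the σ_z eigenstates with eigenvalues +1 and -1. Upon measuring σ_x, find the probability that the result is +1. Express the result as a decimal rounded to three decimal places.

|+x⟩ = (|0⟩ + |1⟩)/√2, so ⟨+x|ψ⟩ = (1) / (√2·√5).
P = |1|² / 10 = 1/10.

0.100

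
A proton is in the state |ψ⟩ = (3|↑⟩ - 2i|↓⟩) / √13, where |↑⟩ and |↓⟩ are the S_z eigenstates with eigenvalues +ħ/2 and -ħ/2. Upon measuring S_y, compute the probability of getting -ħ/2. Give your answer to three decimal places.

|-y⟩ = (|↑⟩ - i|↓⟩)/√2, so ⟨-y|ψ⟩ = (5) / (√2·√13).
P = |5|² / 26 = 25/26.

0.962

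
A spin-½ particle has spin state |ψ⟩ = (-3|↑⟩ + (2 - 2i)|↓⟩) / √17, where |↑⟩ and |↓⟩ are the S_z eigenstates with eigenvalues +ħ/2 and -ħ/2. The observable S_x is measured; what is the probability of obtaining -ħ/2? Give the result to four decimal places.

|-x⟩ = (|↑⟩ - |↓⟩)/√2, so ⟨-x|ψ⟩ = (-5 + 2i) / (√2·√17).
P = |-5 + 2i|² / 34 = 29/34.

0.8529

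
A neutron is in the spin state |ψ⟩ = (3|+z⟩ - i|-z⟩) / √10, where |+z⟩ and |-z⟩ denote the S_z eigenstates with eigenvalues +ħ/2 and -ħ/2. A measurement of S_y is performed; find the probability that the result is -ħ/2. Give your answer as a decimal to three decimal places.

0.800

|-y⟩ = (|+z⟩ - i|-z⟩)/√2, so ⟨-y|ψ⟩ = (4) / (√2·√10).
P = |4|² / 20 = 16/20.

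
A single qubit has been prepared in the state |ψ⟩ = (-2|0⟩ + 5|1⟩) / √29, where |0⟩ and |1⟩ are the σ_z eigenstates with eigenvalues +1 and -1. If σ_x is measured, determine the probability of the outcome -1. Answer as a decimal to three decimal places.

|-x⟩ = (|0⟩ - |1⟩)/√2, so ⟨-x|ψ⟩ = (-7) / (√2·√29).
P = |-7|² / 58 = 49/58.

0.845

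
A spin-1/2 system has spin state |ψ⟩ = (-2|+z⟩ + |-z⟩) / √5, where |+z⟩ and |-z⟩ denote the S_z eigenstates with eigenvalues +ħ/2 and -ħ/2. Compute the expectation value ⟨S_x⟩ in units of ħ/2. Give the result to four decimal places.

⟨σ_x⟩ = 2 Re(a* b)/(|a|²+|b|²) with a = -2, b = 1.
a* b = -2, so ⟨σ_x⟩ = -4/5.
⟨S_x⟩ = (ħ/2)·⟨σ_x⟩.

-0.8000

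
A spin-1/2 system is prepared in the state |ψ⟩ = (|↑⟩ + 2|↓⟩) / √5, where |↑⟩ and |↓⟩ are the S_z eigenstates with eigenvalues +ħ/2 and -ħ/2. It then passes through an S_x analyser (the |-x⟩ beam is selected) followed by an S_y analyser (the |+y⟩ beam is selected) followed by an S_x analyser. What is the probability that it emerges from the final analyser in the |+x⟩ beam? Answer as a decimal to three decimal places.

0.025

First analyser (S_x): P(|-x⟩) = |⟨-x|ψ⟩|² = 1/10.
After stage 1 the state is |-x⟩; P(|+y⟩) = |⟨+y|-x⟩|² = 1/2.
After stage 2 the state is |+y⟩; P(|+x⟩) = |⟨+x|+y⟩|² = 1/2.
Joint probability = 1/10 × 1/2 × 1/2 = 0.025.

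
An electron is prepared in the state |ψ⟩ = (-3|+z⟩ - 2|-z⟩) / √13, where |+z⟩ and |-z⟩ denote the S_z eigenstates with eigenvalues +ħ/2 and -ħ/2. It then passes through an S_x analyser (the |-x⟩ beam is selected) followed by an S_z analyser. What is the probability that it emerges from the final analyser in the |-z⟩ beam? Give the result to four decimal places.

0.0192

First analyser (S_x): P(|-x⟩) = |⟨-x|ψ⟩|² = 1/26.
After stage 1 the state is |-x⟩; P(|-z⟩) = |⟨-z|-x⟩|² = 1/2.
Joint probability = 1/26 × 1/2 = 0.0192.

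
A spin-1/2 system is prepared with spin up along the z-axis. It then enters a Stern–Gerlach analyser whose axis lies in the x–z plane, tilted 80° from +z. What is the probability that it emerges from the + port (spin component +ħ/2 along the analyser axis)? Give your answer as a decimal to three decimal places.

For spin-½, the probability of finding spin-up along an axis at angle θ to the initial spin direction is cos²(θ/2); spin-down is sin²(θ/2).
θ = 80°, so P = cos²(40°) ≈ 0.587.

0.587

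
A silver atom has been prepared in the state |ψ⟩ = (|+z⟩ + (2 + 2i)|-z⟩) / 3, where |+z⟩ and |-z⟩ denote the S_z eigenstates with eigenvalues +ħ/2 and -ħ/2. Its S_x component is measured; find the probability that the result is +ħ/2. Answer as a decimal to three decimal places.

|+x⟩ = (|+z⟩ + |-z⟩)/√2, so ⟨+x|ψ⟩ = (3 + 2i) / (√2·3).
P = |3 + 2i|² / 18 = 13/18.

0.722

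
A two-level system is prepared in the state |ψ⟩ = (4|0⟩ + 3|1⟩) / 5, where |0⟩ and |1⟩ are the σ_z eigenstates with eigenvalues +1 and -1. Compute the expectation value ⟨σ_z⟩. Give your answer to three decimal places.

0.280

⟨σ_z⟩ = |a|² - |b|² divided by |a|²+|b|², with a, b the |0⟩, |1⟩ amplitudes.
= (16 - 9)/25 = 7/25.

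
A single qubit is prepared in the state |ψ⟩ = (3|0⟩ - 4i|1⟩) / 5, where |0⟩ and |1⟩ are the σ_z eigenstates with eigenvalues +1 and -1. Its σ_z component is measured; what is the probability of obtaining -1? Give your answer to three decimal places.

0.640

The -1 outcome corresponds to |1⟩. Its amplitude in |ψ⟩ is -4i/5.
P = |-4i|² / 25 = 16/25.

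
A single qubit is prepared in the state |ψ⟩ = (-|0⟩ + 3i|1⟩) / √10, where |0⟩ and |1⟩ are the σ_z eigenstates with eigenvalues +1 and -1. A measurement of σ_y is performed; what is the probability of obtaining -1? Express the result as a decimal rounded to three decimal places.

|-y⟩ = (|0⟩ - i|1⟩)/√2, so ⟨-y|ψ⟩ = (-4) / (√2·√10).
P = |-4|² / 20 = 16/20.

0.800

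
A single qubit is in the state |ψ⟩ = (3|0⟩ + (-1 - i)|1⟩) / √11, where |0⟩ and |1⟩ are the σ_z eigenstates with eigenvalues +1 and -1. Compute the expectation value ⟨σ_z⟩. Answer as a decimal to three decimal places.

0.636

⟨σ_z⟩ = |a|² - |b|² divided by |a|²+|b|², with a, b the |0⟩, |1⟩ amplitudes.
= (9 - 2)/11 = 7/11.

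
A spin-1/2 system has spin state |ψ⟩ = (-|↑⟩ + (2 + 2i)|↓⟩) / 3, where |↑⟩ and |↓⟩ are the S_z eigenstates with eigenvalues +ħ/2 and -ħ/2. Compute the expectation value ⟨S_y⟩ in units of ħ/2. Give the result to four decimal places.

⟨σ_y⟩ = 2 Im(a* b)/(|a|²+|b|²) with a = -1, b = (2 + 2i).
a* b = (-2 - 2i), so ⟨σ_y⟩ = -4/9.
⟨S_y⟩ = (ħ/2)·⟨σ_y⟩.

-0.4444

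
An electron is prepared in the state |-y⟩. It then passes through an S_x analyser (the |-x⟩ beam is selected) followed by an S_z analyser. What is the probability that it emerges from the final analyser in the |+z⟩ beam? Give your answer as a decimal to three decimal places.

0.250

First analyser (S_x): from |-y⟩, P(|-x⟩) = 1/2.
After stage 1 the state is |-x⟩; P(|+z⟩) = |⟨+z|-x⟩|² = 1/2.
Joint probability = 1/2 × 1/2 = 0.250.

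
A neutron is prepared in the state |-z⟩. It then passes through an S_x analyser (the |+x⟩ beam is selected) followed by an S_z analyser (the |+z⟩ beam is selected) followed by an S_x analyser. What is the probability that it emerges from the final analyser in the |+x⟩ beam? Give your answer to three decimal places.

0.125

First analyser (S_x): from |-z⟩, P(|+x⟩) = 1/2.
After stage 1 the state is |+x⟩; P(|+z⟩) = |⟨+z|+x⟩|² = 1/2.
After stage 2 the state is |+z⟩; P(|+x⟩) = |⟨+x|+z⟩|² = 1/2.
Joint probability = 1/2 × 1/2 × 1/2 = 0.125.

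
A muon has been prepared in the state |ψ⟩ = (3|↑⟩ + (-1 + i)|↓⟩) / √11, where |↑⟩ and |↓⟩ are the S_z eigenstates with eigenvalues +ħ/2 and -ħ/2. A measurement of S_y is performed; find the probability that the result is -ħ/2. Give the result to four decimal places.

0.2273

|-y⟩ = (|↑⟩ - i|↓⟩)/√2, so ⟨-y|ψ⟩ = (2 - i) / (√2·√11).
P = |2 - i|² / 22 = 5/22.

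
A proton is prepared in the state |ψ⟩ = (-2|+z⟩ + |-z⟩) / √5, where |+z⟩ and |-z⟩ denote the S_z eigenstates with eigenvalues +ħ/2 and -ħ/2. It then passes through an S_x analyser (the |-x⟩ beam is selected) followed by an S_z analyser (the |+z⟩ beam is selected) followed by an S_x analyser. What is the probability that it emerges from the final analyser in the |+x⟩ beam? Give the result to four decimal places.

First analyser (S_x): P(|-x⟩) = |⟨-x|ψ⟩|² = 9/10.
After stage 1 the state is |-x⟩; P(|+z⟩) = |⟨+z|-x⟩|² = 1/2.
After stage 2 the state is |+z⟩; P(|+x⟩) = |⟨+x|+z⟩|² = 1/2.
Joint probability = 9/10 × 1/2 × 1/2 = 0.2250.

0.2250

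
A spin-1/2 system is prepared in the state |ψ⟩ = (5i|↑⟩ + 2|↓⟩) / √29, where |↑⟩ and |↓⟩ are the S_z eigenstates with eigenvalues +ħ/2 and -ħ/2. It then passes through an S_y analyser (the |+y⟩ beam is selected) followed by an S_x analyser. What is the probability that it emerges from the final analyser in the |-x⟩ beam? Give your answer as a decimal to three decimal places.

First analyser (S_y): P(|+y⟩) = |⟨+y|ψ⟩|² = 9/58.
After stage 1 the state is |+y⟩; P(|-x⟩) = |⟨-x|+y⟩|² = 1/2.
Joint probability = 9/58 × 1/2 = 0.078.

0.078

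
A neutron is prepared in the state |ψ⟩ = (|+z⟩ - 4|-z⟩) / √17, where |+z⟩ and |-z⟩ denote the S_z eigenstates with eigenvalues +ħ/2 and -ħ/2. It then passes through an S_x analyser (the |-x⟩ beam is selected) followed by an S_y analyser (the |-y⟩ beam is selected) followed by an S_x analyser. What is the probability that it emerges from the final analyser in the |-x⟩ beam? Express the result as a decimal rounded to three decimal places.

0.184

First analyser (S_x): P(|-x⟩) = |⟨-x|ψ⟩|² = 25/34.
After stage 1 the state is |-x⟩; P(|-y⟩) = |⟨-y|-x⟩|² = 1/2.
After stage 2 the state is |-y⟩; P(|-x⟩) = |⟨-x|-y⟩|² = 1/2.
Joint probability = 25/34 × 1/2 × 1/2 = 0.184.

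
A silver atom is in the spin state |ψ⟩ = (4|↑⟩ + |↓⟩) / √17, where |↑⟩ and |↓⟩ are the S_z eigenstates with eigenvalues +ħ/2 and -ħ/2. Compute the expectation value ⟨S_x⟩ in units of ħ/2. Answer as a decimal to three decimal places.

0.471

⟨σ_x⟩ = 2 Re(a* b)/(|a|²+|b|²) with a = 4, b = 1.
a* b = 4, so ⟨σ_x⟩ = 8/17.
⟨S_x⟩ = (ħ/2)·⟨σ_x⟩.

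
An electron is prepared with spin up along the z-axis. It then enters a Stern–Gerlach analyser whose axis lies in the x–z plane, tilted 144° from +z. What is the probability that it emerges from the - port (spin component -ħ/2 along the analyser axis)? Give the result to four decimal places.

For spin-½, the probability of finding spin-up along an axis at angle θ to the initial spin direction is cos²(θ/2); spin-down is sin²(θ/2).
θ = 144°, so P = sin²(72°) ≈ 0.9045.

0.9045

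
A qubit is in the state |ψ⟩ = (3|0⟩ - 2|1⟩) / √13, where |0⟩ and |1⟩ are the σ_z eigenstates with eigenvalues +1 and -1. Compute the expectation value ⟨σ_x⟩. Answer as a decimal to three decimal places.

-0.923

⟨σ_x⟩ = 2 Re(a* b)/(|a|²+|b|²) with a = 3, b = -2.
a* b = -6, so ⟨σ_x⟩ = -12/13.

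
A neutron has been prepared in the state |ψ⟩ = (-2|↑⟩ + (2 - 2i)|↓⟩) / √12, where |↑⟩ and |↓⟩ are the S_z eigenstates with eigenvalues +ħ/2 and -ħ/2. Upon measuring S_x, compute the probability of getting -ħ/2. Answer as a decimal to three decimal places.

|-x⟩ = (|↑⟩ - |↓⟩)/√2, so ⟨-x|ψ⟩ = (-4 + 2i) / (√2·√12).
P = |-4 + 2i|² / 24 = 20/24.

0.833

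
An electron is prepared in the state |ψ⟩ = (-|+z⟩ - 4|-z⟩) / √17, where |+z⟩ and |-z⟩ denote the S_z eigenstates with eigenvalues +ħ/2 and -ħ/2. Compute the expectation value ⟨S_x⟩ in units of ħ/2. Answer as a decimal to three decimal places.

⟨σ_x⟩ = 2 Re(a* b)/(|a|²+|b|²) with a = -1, b = -4.
a* b = 4, so ⟨σ_x⟩ = 8/17.
⟨S_x⟩ = (ħ/2)·⟨σ_x⟩.

0.471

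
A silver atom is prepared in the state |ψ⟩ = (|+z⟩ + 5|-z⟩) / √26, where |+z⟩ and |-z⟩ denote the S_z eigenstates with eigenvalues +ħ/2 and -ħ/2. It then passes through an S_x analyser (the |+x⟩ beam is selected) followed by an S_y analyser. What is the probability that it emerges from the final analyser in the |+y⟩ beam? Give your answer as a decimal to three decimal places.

First analyser (S_x): P(|+x⟩) = |⟨+x|ψ⟩|² = 36/52.
After stage 1 the state is |+x⟩; P(|+y⟩) = |⟨+y|+x⟩|² = 1/2.
Joint probability = 36/52 × 1/2 = 0.346.

0.346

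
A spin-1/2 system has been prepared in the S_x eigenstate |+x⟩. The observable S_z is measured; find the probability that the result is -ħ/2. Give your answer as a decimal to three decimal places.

In the S_z basis, |+x⟩ = (|↑⟩ + |↓⟩)/√2 and |-z⟩ = |↓⟩.
|⟨-z|+x⟩|² = 1/2.

0.500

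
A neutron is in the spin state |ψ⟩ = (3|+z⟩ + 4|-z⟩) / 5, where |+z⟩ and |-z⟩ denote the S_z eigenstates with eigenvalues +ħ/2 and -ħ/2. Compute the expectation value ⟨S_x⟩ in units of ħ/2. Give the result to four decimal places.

0.9600

⟨σ_x⟩ = 2 Re(a* b)/(|a|²+|b|²) with a = 3, b = 4.
a* b = 12, so ⟨σ_x⟩ = 24/25.
⟨S_x⟩ = (ħ/2)·⟨σ_x⟩.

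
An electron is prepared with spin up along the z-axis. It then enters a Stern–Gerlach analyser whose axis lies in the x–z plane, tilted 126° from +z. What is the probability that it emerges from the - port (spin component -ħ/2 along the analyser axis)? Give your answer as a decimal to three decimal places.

0.794

For spin-½, the probability of finding spin-up along an axis at angle θ to the initial spin direction is cos²(θ/2); spin-down is sin²(θ/2).
θ = 126°, so P = sin²(63°) ≈ 0.794.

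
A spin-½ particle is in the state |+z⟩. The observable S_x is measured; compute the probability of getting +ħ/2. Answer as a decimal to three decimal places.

In the S_z basis, |+z⟩ = |+z⟩ and |+x⟩ = (|+z⟩ + |-z⟩)/√2.
|⟨+x|+z⟩|² = 1/2.

0.500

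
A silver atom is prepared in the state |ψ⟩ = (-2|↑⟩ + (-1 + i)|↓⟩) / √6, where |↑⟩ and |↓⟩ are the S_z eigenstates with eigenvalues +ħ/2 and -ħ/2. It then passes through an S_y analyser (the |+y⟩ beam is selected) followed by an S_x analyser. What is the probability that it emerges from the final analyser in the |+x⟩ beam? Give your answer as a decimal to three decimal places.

First analyser (S_y): P(|+y⟩) = |⟨+y|ψ⟩|² = 2/12.
After stage 1 the state is |+y⟩; P(|+x⟩) = |⟨+x|+y⟩|² = 1/2.
Joint probability = 2/12 × 1/2 = 0.083.

0.083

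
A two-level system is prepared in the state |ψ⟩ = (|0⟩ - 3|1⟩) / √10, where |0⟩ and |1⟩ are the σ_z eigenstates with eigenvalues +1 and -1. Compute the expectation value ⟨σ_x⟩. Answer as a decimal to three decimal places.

-0.600

⟨σ_x⟩ = 2 Re(a* b)/(|a|²+|b|²) with a = 1, b = -3.
a* b = -3, so ⟨σ_x⟩ = -6/10.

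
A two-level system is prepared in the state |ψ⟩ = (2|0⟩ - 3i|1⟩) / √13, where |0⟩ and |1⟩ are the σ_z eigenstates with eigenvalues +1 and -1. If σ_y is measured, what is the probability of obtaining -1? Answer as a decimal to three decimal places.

|-y⟩ = (|0⟩ - i|1⟩)/√2, so ⟨-y|ψ⟩ = (5) / (√2·√13).
P = |5|² / 26 = 25/26.

0.962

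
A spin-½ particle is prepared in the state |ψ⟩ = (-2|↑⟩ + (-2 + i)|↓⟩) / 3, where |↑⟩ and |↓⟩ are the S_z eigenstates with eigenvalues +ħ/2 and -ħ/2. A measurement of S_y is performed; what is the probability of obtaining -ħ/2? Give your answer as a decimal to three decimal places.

|-y⟩ = (|↑⟩ - i|↓⟩)/√2, so ⟨-y|ψ⟩ = (-3 - 2i) / (√2·3).
P = |-3 - 2i|² / 18 = 13/18.

0.722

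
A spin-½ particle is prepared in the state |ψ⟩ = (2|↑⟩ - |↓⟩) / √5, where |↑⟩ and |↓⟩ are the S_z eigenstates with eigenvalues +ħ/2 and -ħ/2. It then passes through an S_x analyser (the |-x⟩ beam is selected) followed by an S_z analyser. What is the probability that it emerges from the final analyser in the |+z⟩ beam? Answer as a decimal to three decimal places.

First analyser (S_x): P(|-x⟩) = |⟨-x|ψ⟩|² = 9/10.
After stage 1 the state is |-x⟩; P(|+z⟩) = |⟨+z|-x⟩|² = 1/2.
Joint probability = 9/10 × 1/2 = 0.450.

0.450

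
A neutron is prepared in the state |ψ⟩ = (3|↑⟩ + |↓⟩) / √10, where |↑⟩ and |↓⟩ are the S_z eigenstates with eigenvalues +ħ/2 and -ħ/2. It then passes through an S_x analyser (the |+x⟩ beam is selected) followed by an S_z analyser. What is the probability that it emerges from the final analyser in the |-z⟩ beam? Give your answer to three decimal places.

0.400

First analyser (S_x): P(|+x⟩) = |⟨+x|ψ⟩|² = 16/20.
After stage 1 the state is |+x⟩; P(|-z⟩) = |⟨-z|+x⟩|² = 1/2.
Joint probability = 16/20 × 1/2 = 0.400.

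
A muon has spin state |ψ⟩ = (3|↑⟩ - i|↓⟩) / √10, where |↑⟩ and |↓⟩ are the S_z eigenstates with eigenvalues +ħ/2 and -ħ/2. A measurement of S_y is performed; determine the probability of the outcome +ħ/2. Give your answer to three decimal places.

0.200

|+y⟩ = (|↑⟩ + i|↓⟩)/√2, so ⟨+y|ψ⟩ = (2) / (√2·√10).
P = |2|² / 20 = 4/20.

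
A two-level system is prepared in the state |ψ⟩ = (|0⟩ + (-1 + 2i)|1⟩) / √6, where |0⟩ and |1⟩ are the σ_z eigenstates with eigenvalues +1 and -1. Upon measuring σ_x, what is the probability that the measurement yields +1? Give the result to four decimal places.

|+x⟩ = (|0⟩ + |1⟩)/√2, so ⟨+x|ψ⟩ = (2i) / (√2·√6).
P = |2i|² / 12 = 4/12.

0.3333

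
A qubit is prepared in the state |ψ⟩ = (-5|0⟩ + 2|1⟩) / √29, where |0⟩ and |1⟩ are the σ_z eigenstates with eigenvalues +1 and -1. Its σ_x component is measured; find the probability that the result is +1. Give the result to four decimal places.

|+x⟩ = (|0⟩ + |1⟩)/√2, so ⟨+x|ψ⟩ = (-3) / (√2·√29).
P = |-3|² / 58 = 9/58.

0.1552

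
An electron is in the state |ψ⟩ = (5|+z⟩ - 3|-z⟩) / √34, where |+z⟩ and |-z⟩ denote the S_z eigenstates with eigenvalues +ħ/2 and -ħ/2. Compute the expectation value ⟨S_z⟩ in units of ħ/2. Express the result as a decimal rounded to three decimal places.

0.471

⟨σ_z⟩ = |a|² - |b|² divided by |a|²+|b|², with a, b the |+z⟩, |-z⟩ amplitudes.
= (25 - 9)/34 = 16/34.
⟨S_z⟩ = (ħ/2)·⟨σ_z⟩.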